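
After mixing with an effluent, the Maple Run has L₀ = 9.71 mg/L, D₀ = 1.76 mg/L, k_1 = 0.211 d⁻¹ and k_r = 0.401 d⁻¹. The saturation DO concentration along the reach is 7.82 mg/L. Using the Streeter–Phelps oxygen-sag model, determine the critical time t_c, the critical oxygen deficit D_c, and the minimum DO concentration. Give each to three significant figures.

t_c = [1/(k_r−k_1)] ln[(k_r/k_1)(1 − D₀(k_r−k_1)/(k_1 L₀))]
= [1/(0.401−0.211)] ln[(0.401/0.211)(1 − 1.76×0.1900/(0.211×9.71))]
= (1/0.1900) ln[1.900 × 0.8368] = 5.263 × ln(1.590) = 5.263 × 0.4639 = 2.442 d.
L(t_c) = L₀ e^(−k_1 t_c) = 9.71 × 0.5974 = 5.801 mg/L, and at the critical point k_r D_c = k_1 L, so D_c = (0.211/0.401) × 5.801 = 3.052 mg/L.
Minimum DO = C_s − D_c = 7.82 − 3.052 = 4.768 mg/L.

t_c ≈ 2.44 d; D_c ≈ 3.05 mg/L; min DO ≈ 4.77 mg/L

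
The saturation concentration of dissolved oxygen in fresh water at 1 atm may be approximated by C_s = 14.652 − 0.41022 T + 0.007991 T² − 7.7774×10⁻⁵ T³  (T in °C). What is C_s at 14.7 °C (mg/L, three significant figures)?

C_s = 14.652 − 0.41022×14.7 + 0.007991×14.7² − 7.7774×10⁻⁵×14.7³ = 10.10 mg/L.

C_s ≈ 10.1 mg/L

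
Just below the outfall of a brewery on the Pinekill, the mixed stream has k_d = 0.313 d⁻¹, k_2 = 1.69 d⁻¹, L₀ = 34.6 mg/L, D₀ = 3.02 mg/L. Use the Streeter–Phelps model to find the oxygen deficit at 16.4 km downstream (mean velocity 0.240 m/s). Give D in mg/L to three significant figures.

Travel time t = x/v = 16.4 km / (0.240 m/s) = 16400 m / 0.240 m/s = 68330 s = 0.7909 d.
k_d L₀/(k_2−k_d) = 0.313×34.6/(1.69−0.313) = 10.83/1.377 = 7.865 mg/L.
e^(−k_d t) = e^(−0.313×0.7909) = 0.7807; e^(−k_2 t) = e^(−1.69×0.7909) = 0.2627.
D = 7.865 × (0.7807 − 0.2627) + 3.02 × 0.2627 = 4.074 + 0.7935 = 4.867 mg/L.

D ≈ 4.87 mg/L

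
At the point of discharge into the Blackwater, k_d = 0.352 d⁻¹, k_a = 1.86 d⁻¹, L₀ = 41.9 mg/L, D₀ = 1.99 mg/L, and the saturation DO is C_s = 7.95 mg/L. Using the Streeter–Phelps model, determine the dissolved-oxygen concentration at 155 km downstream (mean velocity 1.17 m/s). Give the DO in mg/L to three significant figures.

Travel time t = x/v = 155 km / (1.17 m/s) = 155000 m / 1.17 m/s = 132500 s = 1.533 d.
k_d L₀/(k_a−k_d) = 0.352×41.9/(1.86−0.352) = 14.75/1.508 = 9.780 mg/L.
e^(−k_d t) = e^(−0.352×1.533) = 0.5829; e^(−k_a t) = e^(−1.86×1.533) = 0.05773.
D = 9.780 × (0.5829 − 0.05773) + 1.99 × 0.05773 = 5.136 + 0.1149 = 5.251 mg/L.
DO = C_s − D = 7.95 − 5.251 = 2.699 mg/L.

DO ≈ 2.70 mg/L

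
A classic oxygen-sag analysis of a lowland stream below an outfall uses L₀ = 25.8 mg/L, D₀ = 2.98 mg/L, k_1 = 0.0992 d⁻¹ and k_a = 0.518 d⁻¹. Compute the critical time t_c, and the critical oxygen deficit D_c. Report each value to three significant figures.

t_c ≈ 2.35 d; D_c ≈ 3.91 mg/L

At the critical point dD/dt = 0, so k_1 L₀ e^(−k_1 t) = k_a D. Substituting D(t) from the Streeter–Phelps equation and solving for t gives
t_c = ln[(k_a/k_1)(1 − D₀(k_a−k_1)/(k_1 L₀))] / (k_a−k_1).
Here k_a−k_1 = 0.4188 d⁻¹ and 1 − D₀(k_a−k_1)/(k_1 L₀) = 1 − 2.98×0.4188/(0.0992×25.8) = 0.5124, so
t_c = ln(5.222 × 0.5124) / 0.4188 = 0.9841 / 0.4188 = 2.350 d.
D_c = (k_1/k_a) L₀ e^(−k_1 t_c) = (0.0992/0.518) × 25.8 × e^(−0.0992×2.350) = 0.1915 × 25.8 × 0.7921 = 3.913 mg/L.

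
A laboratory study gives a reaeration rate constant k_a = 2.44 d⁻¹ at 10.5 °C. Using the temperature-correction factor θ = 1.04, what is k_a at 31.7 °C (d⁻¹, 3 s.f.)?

k_a ≈ 5.60 d⁻¹

k_a(T₂) = k_a(T₁) · θ^(T₂−T₁) = 2.44 × 1.04^(31.7−10.5)
= 2.44 × 1.04^21.2 = 2.44 × 2.297 = 5.604 d⁻¹.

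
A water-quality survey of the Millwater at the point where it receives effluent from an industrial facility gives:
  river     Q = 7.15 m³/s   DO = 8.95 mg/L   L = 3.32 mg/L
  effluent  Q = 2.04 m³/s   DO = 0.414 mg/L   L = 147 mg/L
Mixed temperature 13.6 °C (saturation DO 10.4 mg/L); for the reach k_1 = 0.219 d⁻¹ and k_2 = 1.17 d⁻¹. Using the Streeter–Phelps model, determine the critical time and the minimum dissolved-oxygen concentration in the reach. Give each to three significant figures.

t_c ≈ 1.20 d; minimum DO ≈ 5.34 mg/L

Mixed DO = (7.15×8.95 + 2.04×0.414)/(7.15+2.04) = 64.84/9.190 = 7.055 mg/L.
Mixed L₀ = (7.15×3.32 + 2.04×147)/(9.190) = 323.6/9.190 = 35.21 mg/L.
Initial deficit D₀ = C_s − DO₀ = 10.4 − 7.055 = 3.345 mg/L.
t_c = (1/0.9510) ln[(1.17/0.219)(1 − 3.345×0.9510/(0.219×35.21))] = 1.052 × ln(3.139) = 1.203 d.
D_c = (0.219/1.17) × 35.21 × e^(−0.219×1.203) = 0.1872 × 35.21 × 0.7684 = 5.065 mg/L.
Minimum DO = 10.4 − 5.065 = 5.335 mg/L.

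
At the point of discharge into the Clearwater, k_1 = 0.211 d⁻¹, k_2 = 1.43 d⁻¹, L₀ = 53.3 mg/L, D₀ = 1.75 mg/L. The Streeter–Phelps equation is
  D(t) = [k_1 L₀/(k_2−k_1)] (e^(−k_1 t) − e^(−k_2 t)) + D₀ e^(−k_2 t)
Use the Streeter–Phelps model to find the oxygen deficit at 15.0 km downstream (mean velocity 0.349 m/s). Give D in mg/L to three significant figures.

D ≈ 4.64 mg/L

Travel time t = x/v = 15.0 km / (0.349 m/s) = 15000 m / 0.349 m/s = 42980 s = 0.4975 d.
k_1 L₀/(k_2−k_1) = 0.211×53.3/(1.43−0.211) = 11.25/1.219 = 9.226 mg/L.
e^(−k_1 t) = e^(−0.211×0.4975) = 0.9004; e^(−k_2 t) = e^(−1.43×0.4975) = 0.4910.
D = 9.226 × (0.9004 − 0.4910) + 1.75 × 0.4910 = 3.777 + 0.8592 = 4.636 mg/L.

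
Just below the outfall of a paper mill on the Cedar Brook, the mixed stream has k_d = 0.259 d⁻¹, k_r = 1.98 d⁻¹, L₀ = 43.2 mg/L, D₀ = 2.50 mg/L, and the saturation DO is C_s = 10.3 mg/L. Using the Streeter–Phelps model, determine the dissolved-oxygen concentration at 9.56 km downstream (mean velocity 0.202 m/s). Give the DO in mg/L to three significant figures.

Travel time t = x/v = 9.56 km / (0.202 m/s) = 9560 m / 0.202 m/s = 47330 s = 0.5478 d.
k_d L₀/(k_r−k_d) = 0.259×43.2/(1.98−0.259) = 11.19/1.721 = 6.501 mg/L.
e^(−k_d t) = e^(−0.259×0.5478) = 0.8677; e^(−k_r t) = e^(−1.98×0.5478) = 0.3380.
D = 6.501 × (0.8677 − 0.3380) + 2.50 × 0.3380 = 3.444 + 0.8451 = 4.289 mg/L.
DO = C_s − D = 10.3 − 4.289 = 6.011 mg/L.

DO ≈ 6.01 mg/L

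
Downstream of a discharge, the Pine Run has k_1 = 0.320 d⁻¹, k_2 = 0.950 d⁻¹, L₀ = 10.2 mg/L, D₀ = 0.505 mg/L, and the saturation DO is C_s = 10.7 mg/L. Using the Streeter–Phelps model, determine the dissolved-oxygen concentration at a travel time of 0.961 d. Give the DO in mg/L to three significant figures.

DO ≈ 8.77 mg/L

k_1 L₀/(k_2−k_1) = 0.320×10.2/(0.950−0.320) = 3.264/0.6300 = 5.181 mg/L.
e^(−k_1 t) = e^(−0.320×0.9610) = 0.7353; e^(−k_2 t) = e^(−0.950×0.9610) = 0.4013.
D = 5.181 × (0.7353 − 0.4013) + 0.505 × 0.4013 = 1.730 + 0.2027 = 1.933 mg/L.
DO = C_s − D = 10.7 − 1.933 = 8.767 mg/L.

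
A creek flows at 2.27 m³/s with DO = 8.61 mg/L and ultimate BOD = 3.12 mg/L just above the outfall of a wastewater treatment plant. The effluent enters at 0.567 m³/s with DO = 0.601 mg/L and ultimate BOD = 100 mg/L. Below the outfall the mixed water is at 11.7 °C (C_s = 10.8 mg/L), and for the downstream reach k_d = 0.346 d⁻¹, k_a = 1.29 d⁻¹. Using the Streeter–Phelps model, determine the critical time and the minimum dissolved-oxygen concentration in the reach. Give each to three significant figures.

t_c ≈ 0.741 d; minimum DO ≈ 6.13 mg/L

Mixed DO = (2.27×8.61 + 0.567×0.601)/(2.27+0.567) = 19.89/2.837 = 7.009 mg/L.
Mixed L₀ = (2.27×3.12 + 0.567×100)/(2.837) = 63.78/2.837 = 22.48 mg/L.
Initial deficit D₀ = C_s − DO₀ = 10.8 − 7.009 = 3.791 mg/L.
t_c = (1/0.9440) ln[(1.29/0.346)(1 − 3.791×0.9440/(0.346×22.48))] = 1.059 × ln(2.013) = 0.7413 d.
D_c = (0.346/1.29) × 22.48 × e^(−0.346×0.7413) = 0.2682 × 22.48 × 0.7738 = 4.666 mg/L.
Minimum DO = 10.8 − 4.666 = 6.134 mg/L.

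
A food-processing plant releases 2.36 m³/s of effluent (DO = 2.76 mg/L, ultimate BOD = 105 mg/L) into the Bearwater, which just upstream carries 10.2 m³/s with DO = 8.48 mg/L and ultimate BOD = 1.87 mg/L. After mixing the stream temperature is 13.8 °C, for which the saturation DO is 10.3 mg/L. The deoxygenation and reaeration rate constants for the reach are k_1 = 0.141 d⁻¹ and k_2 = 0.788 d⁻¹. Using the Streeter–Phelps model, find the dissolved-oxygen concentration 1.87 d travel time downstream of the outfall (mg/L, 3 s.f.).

Mixed DO = (10.2×8.48 + 2.36×2.76)/(10.2+2.36) = 93.01/12.56 = 7.405 mg/L.
Mixed L₀ = (10.2×1.87 + 2.36×105)/(12.56) = 266.9/12.56 = 21.25 mg/L.
Initial deficit D₀ = C_s − DO₀ = 10.3 − 7.405 = 2.895 mg/L.
D(1.87) = [0.141×21.25/(0.788−0.141)](e^(−0.141×1.87) − e^(−0.788×1.87)) + 2.895 e^(−0.788×1.87)
= 4.631 × (0.7682 − 0.2291) + 2.895 × 0.2291 = 3.160 mg/L.
DO = 10.3 − 3.160 = 7.140 mg/L.

DO ≈ 7.14 mg/L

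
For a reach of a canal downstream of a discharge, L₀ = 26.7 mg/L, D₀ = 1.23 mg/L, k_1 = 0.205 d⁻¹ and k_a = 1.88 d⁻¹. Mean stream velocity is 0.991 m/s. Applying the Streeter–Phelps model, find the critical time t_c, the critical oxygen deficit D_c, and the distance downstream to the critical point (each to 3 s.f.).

t_c = [1/(k_a−k_1)] ln[(k_a/k_1)(1 − D₀(k_a−k_1)/(k_1 L₀))]
= [1/(1.88−0.205)] ln[(1.88/0.205)(1 − 1.23×1.675/(0.205×26.7))]
= (1/1.675) ln[9.171 × 0.6236] = 0.5970 × ln(5.719) = 0.5970 × 1.744 = 1.041 d.
D_c = (k_1/k_a) L₀ e^(−k_1 t_c) = (0.205/1.88) × 26.7 × e^(−0.205×1.041) = 0.1090 × 26.7 × 0.8078 = 2.352 mg/L.
x_c = v t_c = 0.991 m/s × 1.041 d × 86400 s/d = 89140 m ≈ 89.1 km.

t_c ≈ 1.04 d; D_c ≈ 2.35 mg/L; x_c ≈ 89.1 km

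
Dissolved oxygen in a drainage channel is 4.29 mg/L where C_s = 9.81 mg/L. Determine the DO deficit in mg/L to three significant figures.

D ≈ 5.52 mg/L

D = C_s − C = 9.81 − 4.29 = 5.52 mg/L.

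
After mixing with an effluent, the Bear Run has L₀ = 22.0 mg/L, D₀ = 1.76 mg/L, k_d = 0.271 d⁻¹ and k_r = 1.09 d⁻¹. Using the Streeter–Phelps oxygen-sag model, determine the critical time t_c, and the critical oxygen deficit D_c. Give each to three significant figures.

t_c ≈ 1.36 d; D_c ≈ 3.78 mg/L

With k_r/k_d = 4.022 and 1 − D₀(k_r−k_d)/(k_d L₀) = 0.7582,
t_c = ln(4.022 × 0.7582) / (1.09 − 0.271) = ln(3.050) / 0.8190 = 1.115/0.8190 = 1.361 d.
L(t_c) = L₀ e^(−k_d t_c) = 22.0 × 0.6915 = 15.21 mg/L, and at the critical point k_r D_c = k_d L, so D_c = (0.271/1.09) × 15.21 = 3.782 mg/L.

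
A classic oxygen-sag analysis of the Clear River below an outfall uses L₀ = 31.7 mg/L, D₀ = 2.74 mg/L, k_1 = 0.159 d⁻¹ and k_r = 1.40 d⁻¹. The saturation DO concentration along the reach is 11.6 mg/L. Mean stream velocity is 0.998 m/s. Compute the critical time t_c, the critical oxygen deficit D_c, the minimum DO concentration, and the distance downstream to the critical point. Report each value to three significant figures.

t_c ≈ 0.848 d; D_c ≈ 3.15 mg/L; min DO ≈ 8.45 mg/L; x_c ≈ 73.1 km

t_c = [1/(k_r−k_1)] ln[(k_r/k_1)(1 − D₀(k_r−k_1)/(k_1 L₀))]
= [1/(1.40−0.159)] ln[(1.40/0.159)(1 − 2.74×1.241/(0.159×31.7))]
= (1/1.241) ln[8.805 × 0.3254] = 0.8058 × ln(2.865) = 0.8058 × 1.053 = 0.8481 d.
D_c = (k_1/k_r) L₀ e^(−k_1 t_c) = (0.159/1.40) × 31.7 × e^(−0.159×0.8481) = 0.1136 × 31.7 × 0.8738 = 3.146 mg/L.
Minimum DO = C_s − D_c = 11.6 − 3.146 = 8.454 mg/L.
x_c = v t_c = 0.998 m/s × 0.8481 d × 86400 s/d = 73130 m ≈ 73.1 km.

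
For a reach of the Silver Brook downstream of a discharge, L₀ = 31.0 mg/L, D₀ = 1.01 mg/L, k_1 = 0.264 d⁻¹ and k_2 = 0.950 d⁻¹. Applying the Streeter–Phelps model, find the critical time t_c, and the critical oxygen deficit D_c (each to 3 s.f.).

With k_2/k_1 = 3.598 and 1 − D₀(k_2−k_1)/(k_1 L₀) = 0.9153,
t_c = ln(3.598 × 0.9153) / (0.950 − 0.264) = ln(3.294) / 0.6860 = 1.192/0.6860 = 1.738 d.
D_c = (k_1/k_2) L₀ e^(−k_1 t_c) = (0.264/0.950) × 31.0 × e^(−0.264×1.738) = 0.2779 × 31.0 × 0.6321 = 5.445 mg/L.

t_c ≈ 1.74 d; D_c ≈ 5.45 mg/L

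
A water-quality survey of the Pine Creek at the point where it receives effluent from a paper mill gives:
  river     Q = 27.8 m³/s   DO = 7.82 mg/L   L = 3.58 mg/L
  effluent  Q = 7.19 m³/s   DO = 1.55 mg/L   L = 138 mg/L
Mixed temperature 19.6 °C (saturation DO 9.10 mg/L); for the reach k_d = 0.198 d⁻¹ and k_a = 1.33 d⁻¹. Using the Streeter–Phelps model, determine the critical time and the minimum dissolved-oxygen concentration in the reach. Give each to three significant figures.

t_c ≈ 1.12 d; minimum DO ≈ 5.38 mg/L

Mixed DO = (27.8×7.82 + 7.19×1.55)/(27.8+7.19) = 228.5/34.99 = 6.532 mg/L.
Mixed L₀ = (27.8×3.58 + 7.19×138)/(34.99) = 1092/34.99 = 31.20 mg/L.
Initial deficit D₀ = C_s − DO₀ = 9.10 − 6.532 = 2.568 mg/L.
t_c = (1/1.132) ln[(1.33/0.198)(1 − 2.568×1.132/(0.198×31.20))] = 0.8834 × ln(3.556) = 1.121 d.
D_c = (0.198/1.33) × 31.20 × e^(−0.198×1.121) = 0.1489 × 31.20 × 0.8010 = 3.721 mg/L.
Minimum DO = 9.10 − 3.721 = 5.379 mg/L.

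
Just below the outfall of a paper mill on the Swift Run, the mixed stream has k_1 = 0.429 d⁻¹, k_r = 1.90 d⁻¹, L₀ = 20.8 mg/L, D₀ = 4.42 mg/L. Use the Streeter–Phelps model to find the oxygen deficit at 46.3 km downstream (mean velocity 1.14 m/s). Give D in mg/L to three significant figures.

D ≈ 4.28 mg/L

Travel time t = x/v = 46.3 km / (1.14 m/s) = 46300 m / 1.14 m/s = 40610 s = 0.4701 d.
k_1 L₀/(k_r−k_1) = 0.429×20.8/(1.90−0.429) = 8.923/1.471 = 6.066 mg/L.
e^(−k_1 t) = e^(−0.429×0.4701) = 0.8174; e^(−k_r t) = e^(−1.90×0.4701) = 0.4094.
D = 6.066 × (0.8174 − 0.4094) + 4.42 × 0.4094 = 2.475 + 1.809 = 4.284 mg/L.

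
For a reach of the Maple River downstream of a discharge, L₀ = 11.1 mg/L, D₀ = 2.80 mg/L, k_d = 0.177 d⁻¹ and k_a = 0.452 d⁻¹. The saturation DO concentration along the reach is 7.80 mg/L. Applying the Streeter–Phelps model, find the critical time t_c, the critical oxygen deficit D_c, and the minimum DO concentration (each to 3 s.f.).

t_c ≈ 1.60 d; D_c ≈ 3.27 mg/L; min DO ≈ 4.53 mg/L

At the critical point dD/dt = 0, so k_d L₀ e^(−k_d t) = k_a D. Substituting D(t) from the Streeter–Phelps equation and solving for t gives
t_c = ln[(k_a/k_d)(1 − D₀(k_a−k_d)/(k_d L₀))] / (k_a−k_d).
Here k_a−k_d = 0.2750 d⁻¹ and 1 − D₀(k_a−k_d)/(k_d L₀) = 1 − 2.80×0.2750/(0.177×11.1) = 0.6081, so
t_c = ln(2.554 × 0.6081) / 0.2750 = 0.4401 / 0.2750 = 1.600 d.
L(t_c) = L₀ e^(−k_d t_c) = 11.1 × 0.7533 = 8.362 mg/L, and at the critical point k_a D_c = k_d L, so D_c = (0.177/0.452) × 8.362 = 3.274 mg/L.
Minimum DO = C_s − D_c = 7.80 − 3.274 = 4.526 mg/L.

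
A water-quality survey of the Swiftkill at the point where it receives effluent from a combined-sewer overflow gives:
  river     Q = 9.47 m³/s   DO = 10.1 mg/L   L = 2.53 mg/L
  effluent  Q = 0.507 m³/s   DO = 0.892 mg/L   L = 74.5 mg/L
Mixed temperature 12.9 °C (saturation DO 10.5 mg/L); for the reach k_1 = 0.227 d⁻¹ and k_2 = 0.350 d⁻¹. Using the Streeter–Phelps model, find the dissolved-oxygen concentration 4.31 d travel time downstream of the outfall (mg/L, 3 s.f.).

DO ≈ 8.54 mg/L

Mixed DO = (9.47×10.1 + 0.507×0.892)/(9.47+0.507) = 96.10/9.977 = 9.632 mg/L.
Mixed L₀ = (9.47×2.53 + 0.507×74.5)/(9.977) = 61.73/9.977 = 6.187 mg/L.
Initial deficit D₀ = C_s − DO₀ = 10.5 − 9.632 = 0.8679 mg/L.
D(4.31) = [0.227×6.187/(0.350−0.227)](e^(−0.227×4.31) − e^(−0.350×4.31)) + 0.8679 e^(−0.350×4.31)
= 11.42 × (0.3759 − 0.2212) + 0.8679 × 0.2212 = 1.958 mg/L.
DO = 10.5 − 1.958 = 8.542 mg/L.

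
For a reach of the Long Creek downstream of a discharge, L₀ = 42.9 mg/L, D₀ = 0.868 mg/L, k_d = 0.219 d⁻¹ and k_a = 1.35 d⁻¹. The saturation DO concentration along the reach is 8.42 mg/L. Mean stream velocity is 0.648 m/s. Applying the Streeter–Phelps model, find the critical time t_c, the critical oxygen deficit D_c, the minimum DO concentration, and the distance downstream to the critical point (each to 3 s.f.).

t_c ≈ 1.51 d; D_c ≈ 5.00 mg/L; min DO ≈ 3.42 mg/L; x_c ≈ 84.6 km

With k_a/k_d = 6.164 and 1 − D₀(k_a−k_d)/(k_d L₀) = 0.8955,
t_c = ln(6.164 × 0.8955) / (1.35 − 0.219) = ln(5.520) / 1.131 = 1.708/1.131 = 1.511 d.
D_c = (k_d/k_a) L₀ e^(−k_d t_c) = (0.219/1.35) × 42.9 × e^(−0.219×1.511) = 0.1622 × 42.9 × 0.7183 = 4.999 mg/L.
Minimum DO = C_s − D_c = 8.42 − 4.999 = 3.421 mg/L.
x_c = v t_c = 0.648 m/s × 1.511 d × 86400 s/d = 84570 m ≈ 84.6 km.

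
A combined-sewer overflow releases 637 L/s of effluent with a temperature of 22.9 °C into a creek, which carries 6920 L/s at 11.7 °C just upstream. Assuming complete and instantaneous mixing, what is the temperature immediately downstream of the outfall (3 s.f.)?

12.6 °C

Flow-weighted mixing: C = (Q_r C_r + Q_w C_w)/(Q_r + Q_w)
= (6920×11.7 + 637×22.9)/(6920 + 637) = 95550/7557 = 12.64 °C.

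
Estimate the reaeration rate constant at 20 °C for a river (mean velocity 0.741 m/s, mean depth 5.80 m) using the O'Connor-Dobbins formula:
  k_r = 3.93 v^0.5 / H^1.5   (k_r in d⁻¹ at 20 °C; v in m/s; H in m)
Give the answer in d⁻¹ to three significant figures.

k_r = 3.93 × 0.741^0.5 / 5.80^1.5 = 3.93 × 0.8608 / 13.97 = 0.2422 d⁻¹.

k_r ≈ 0.242 d⁻¹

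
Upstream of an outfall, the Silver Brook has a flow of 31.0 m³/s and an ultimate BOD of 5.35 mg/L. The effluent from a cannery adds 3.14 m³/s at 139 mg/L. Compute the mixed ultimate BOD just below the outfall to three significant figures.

Flow-weighted mixing: C = (Q_r C_r + Q_w C_w)/(Q_r + Q_w)
= (31.0×5.35 + 3.14×139)/(31.0 + 3.14) = 602.3/34.14 = 17.64 mg/L.

17.6 mg/L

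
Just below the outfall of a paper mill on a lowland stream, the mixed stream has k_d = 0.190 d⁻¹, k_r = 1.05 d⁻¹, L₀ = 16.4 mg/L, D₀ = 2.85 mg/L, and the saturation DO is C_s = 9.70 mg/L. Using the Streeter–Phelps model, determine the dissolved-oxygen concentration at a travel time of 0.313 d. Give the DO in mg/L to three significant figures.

k_d L₀/(k_r−k_d) = 0.190×16.4/(1.05−0.190) = 3.116/0.8600 = 3.623 mg/L.
e^(−k_d t) = e^(−0.190×0.3130) = 0.9423; e^(−k_r t) = e^(−1.05×0.3130) = 0.7199.
D = 3.623 × (0.9423 − 0.7199) + 2.85 × 0.7199 = 0.8057 + 2.052 = 2.857 mg/L.
DO = C_s − D = 9.70 − 2.857 = 6.843 mg/L.

DO ≈ 6.84 mg/L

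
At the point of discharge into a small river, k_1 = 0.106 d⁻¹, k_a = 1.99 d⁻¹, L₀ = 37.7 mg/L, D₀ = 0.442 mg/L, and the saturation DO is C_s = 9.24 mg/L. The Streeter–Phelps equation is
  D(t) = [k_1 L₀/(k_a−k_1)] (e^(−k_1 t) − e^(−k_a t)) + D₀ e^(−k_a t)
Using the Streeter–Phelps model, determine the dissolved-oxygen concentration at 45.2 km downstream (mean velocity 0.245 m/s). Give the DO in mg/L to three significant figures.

DO ≈ 7.57 mg/L

Travel time t = x/v = 45.2 km / (0.245 m/s) = 45200 m / 0.245 m/s = 184500 s = 2.135 d.
k_1 L₀/(k_a−k_1) = 0.106×37.7/(1.99−0.106) = 3.996/1.884 = 2.121 mg/L.
e^(−k_1 t) = e^(−0.106×2.135) = 0.7974; e^(−k_a t) = e^(−1.99×2.135) = 0.01428.
D = 2.121 × (0.7974 − 0.01428) + 0.442 × 0.01428 = 1.661 + 0.006310 = 1.668 mg/L.
DO = C_s − D = 9.24 − 1.668 = 7.572 mg/L.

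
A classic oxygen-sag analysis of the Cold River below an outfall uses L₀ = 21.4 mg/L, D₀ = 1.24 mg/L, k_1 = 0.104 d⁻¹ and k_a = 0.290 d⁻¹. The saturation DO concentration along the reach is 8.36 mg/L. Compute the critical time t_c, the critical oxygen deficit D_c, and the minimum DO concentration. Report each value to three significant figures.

t_c ≈ 4.93 d; D_c ≈ 4.60 mg/L; min DO ≈ 3.76 mg/L

With k_a/k_1 = 2.788 and 1 − D₀(k_a−k_1)/(k_1 L₀) = 0.8964,
t_c = ln(2.788 × 0.8964) / (0.290 − 0.104) = ln(2.499) / 0.1860 = 0.9161/0.1860 = 4.925 d.
D_c = (k_1/k_a) L₀ e^(−k_1 t_c) = (0.104/0.290) × 21.4 × e^(−0.104×4.925) = 0.3586 × 21.4 × 0.5992 = 4.598 mg/L.
Minimum DO = C_s − D_c = 8.36 − 4.598 = 3.762 mg/L.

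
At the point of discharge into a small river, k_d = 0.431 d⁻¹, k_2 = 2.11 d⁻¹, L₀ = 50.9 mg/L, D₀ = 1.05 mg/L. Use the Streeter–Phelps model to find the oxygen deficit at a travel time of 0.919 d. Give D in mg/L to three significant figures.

D ≈ 7.06 mg/L

k_d L₀/(k_2−k_d) = 0.431×50.9/(2.11−0.431) = 21.94/1.679 = 13.07 mg/L.
e^(−k_d t) = e^(−0.431×0.9190) = 0.6729; e^(−k_2 t) = e^(−2.11×0.9190) = 0.1438.
D = 13.07 × (0.6729 − 0.1438) + 1.05 × 0.1438 = 6.913 + 0.1510 = 7.064 mg/L.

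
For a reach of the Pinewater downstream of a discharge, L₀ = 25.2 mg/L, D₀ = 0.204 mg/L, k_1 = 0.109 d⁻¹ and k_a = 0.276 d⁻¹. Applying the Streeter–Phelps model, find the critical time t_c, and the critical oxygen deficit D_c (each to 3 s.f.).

t_c ≈ 5.49 d; D_c ≈ 5.47 mg/L

At the critical point dD/dt = 0, so k_1 L₀ e^(−k_1 t) = k_a D. Substituting D(t) from the Streeter–Phelps equation and solving for t gives
t_c = ln[(k_a/k_1)(1 − D₀(k_a−k_1)/(k_1 L₀))] / (k_a−k_1).
Here k_a−k_1 = 0.1670 d⁻¹ and 1 − D₀(k_a−k_1)/(k_1 L₀) = 1 − 0.204×0.1670/(0.109×25.2) = 0.9876, so
t_c = ln(2.532 × 0.9876) / 0.1670 = 0.9166 / 0.1670 = 5.488 d.
L(t_c) = L₀ e^(−k_1 t_c) = 25.2 × 0.5498 = 13.85 mg/L, and at the critical point k_a D_c = k_1 L, so D_c = (0.109/0.276) × 13.85 = 5.471 mg/L.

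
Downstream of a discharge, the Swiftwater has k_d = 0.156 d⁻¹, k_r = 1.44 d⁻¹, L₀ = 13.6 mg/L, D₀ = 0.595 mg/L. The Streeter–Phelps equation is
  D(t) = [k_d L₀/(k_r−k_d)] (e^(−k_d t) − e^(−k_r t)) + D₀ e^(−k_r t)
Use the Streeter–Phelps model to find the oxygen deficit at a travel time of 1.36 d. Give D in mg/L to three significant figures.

D ≈ 1.19 mg/L

k_d L₀/(k_r−k_d) = 0.156×13.6/(1.44−0.156) = 2.122/1.284 = 1.652 mg/L.
e^(−k_d t) = e^(−0.156×1.360) = 0.8088; e^(−k_r t) = e^(−1.44×1.360) = 0.1411.
D = 1.652 × (0.8088 − 0.1411) + 0.595 × 0.1411 = 1.103 + 0.08394 = 1.187 mg/L.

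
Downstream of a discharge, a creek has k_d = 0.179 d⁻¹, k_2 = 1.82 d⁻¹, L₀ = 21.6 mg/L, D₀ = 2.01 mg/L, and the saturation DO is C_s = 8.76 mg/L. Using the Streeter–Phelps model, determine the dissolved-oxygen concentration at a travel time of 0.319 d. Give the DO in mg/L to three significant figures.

DO ≈ 6.73 mg/L

k_d L₀/(k_2−k_d) = 0.179×21.6/(1.82−0.179) = 3.866/1.641 = 2.356 mg/L.
e^(−k_d t) = e^(−0.179×0.3190) = 0.9445; e^(−k_2 t) = e^(−1.82×0.3190) = 0.5596.
D = 2.356 × (0.9445 − 0.5596) + 2.01 × 0.5596 = 0.9069 + 1.125 = 2.032 mg/L.
DO = C_s − D = 8.76 − 2.032 = 6.728 mg/L.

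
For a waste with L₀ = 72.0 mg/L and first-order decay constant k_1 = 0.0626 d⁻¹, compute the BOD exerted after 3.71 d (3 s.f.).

y_t = L₀(1 − e^(−k_1 t)) = 72.0 × (1 − e^(−0.0626×3.71))
= 72.0 × (1 − 0.7928) = 72.0 × 0.2072 = 14.92 mg/L.

y ≈ 14.9 mg/L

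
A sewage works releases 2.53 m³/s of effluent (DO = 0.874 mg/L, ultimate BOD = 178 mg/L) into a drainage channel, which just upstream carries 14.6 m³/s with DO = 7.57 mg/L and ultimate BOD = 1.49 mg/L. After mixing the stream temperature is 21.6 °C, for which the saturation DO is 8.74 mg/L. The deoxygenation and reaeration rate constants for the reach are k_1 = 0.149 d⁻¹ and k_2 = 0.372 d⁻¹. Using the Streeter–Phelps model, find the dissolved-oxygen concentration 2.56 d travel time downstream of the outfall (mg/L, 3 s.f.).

DO ≈ 2.44 mg/L

Mixed DO = (14.6×7.57 + 2.53×0.874)/(14.6+2.53) = 112.7/17.13 = 6.581 mg/L.
Mixed L₀ = (14.6×1.49 + 2.53×178)/(17.13) = 472.1/17.13 = 27.56 mg/L.
Initial deficit D₀ = C_s − DO₀ = 8.74 − 6.581 = 2.159 mg/L.
D(2.56) = [0.149×27.56/(0.372−0.149)](e^(−0.149×2.56) − e^(−0.372×2.56)) + 2.159 e^(−0.372×2.56)
= 18.41 × (0.6829 − 0.3858) + 2.159 × 0.3858 = 6.303 mg/L.
DO = 8.74 − 6.303 = 2.437 mg/L.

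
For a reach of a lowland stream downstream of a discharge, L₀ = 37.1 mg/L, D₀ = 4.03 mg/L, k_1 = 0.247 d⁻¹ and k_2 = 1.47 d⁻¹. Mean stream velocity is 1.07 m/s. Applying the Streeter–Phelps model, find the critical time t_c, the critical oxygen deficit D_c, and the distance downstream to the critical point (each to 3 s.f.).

With k_2/k_1 = 5.951 and 1 − D₀(k_2−k_1)/(k_1 L₀) = 0.4622,
t_c = ln(5.951 × 0.4622) / (1.47 − 0.247) = ln(2.750) / 1.223 = 1.012/1.223 = 0.8273 d.
L(t_c) = L₀ e^(−k_1 t_c) = 37.1 × 0.8152 = 30.24 mg/L, and at the critical point k_2 D_c = k_1 L, so D_c = (0.247/1.47) × 30.24 = 5.082 mg/L.
x_c = v t_c = 1.07 m/s × 0.8273 d × 86400 s/d = 76480 m ≈ 76.5 km.

t_c ≈ 0.827 d; D_c ≈ 5.08 mg/L; x_c ≈ 76.5 km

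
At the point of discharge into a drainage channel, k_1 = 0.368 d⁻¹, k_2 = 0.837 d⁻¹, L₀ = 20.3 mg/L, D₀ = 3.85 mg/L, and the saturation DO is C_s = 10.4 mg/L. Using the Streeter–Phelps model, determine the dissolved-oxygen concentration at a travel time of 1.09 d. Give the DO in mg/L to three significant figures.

k_1 L₀/(k_2−k_1) = 0.368×20.3/(0.837−0.368) = 7.470/0.4690 = 15.93 mg/L.
e^(−k_1 t) = e^(−0.368×1.090) = 0.6696; e^(−k_2 t) = e^(−0.837×1.090) = 0.4016.
D = 15.93 × (0.6696 − 0.4016) + 3.85 × 0.4016 = 4.269 + 1.546 = 5.815 mg/L.
DO = C_s − D = 10.4 − 5.815 = 4.585 mg/L.

DO ≈ 4.59 mg/L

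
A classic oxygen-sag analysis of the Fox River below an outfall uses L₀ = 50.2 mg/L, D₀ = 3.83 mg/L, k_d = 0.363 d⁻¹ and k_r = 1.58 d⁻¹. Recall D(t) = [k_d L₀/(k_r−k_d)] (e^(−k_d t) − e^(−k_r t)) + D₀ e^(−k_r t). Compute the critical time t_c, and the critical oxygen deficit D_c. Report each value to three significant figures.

t_c ≈ 0.966 d; D_c ≈ 8.12 mg/L

With k_r/k_d = 4.353 and 1 − D₀(k_r−k_d)/(k_d L₀) = 0.7442,
t_c = ln(4.353 × 0.7442) / (1.58 − 0.363) = ln(3.239) / 1.217 = 1.175/1.217 = 0.9658 d.
L(t_c) = L₀ e^(−k_d t_c) = 50.2 × 0.7043 = 35.35 mg/L, and at the critical point k_r D_c = k_d L, so D_c = (0.363/1.58) × 35.35 = 8.123 mg/L.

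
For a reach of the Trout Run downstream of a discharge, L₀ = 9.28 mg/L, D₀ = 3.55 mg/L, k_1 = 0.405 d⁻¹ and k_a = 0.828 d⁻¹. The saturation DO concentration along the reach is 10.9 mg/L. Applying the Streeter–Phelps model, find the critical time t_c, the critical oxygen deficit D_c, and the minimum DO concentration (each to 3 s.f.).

t_c ≈ 0.485 d; D_c ≈ 3.73 mg/L; min DO ≈ 7.17 mg/L

At the critical point dD/dt = 0, so k_1 L₀ e^(−k_1 t) = k_a D. Substituting D(t) from the Streeter–Phelps equation and solving for t gives
t_c = ln[(k_a/k_1)(1 − D₀(k_a−k_1)/(k_1 L₀))] / (k_a−k_1).
Here k_a−k_1 = 0.4230 d⁻¹ and 1 − D₀(k_a−k_1)/(k_1 L₀) = 1 − 3.55×0.4230/(0.405×9.28) = 0.6005, so
t_c = ln(2.044 × 0.6005) / 0.4230 = 0.2051 / 0.4230 = 0.4848 d.
L(t_c) = L₀ e^(−k_1 t_c) = 9.28 × 0.8217 = 7.626 mg/L, and at the critical point k_a D_c = k_1 L, so D_c = (0.405/0.828) × 7.626 = 3.730 mg/L.
Minimum DO = C_s − D_c = 10.9 − 3.730 = 7.170 mg/L.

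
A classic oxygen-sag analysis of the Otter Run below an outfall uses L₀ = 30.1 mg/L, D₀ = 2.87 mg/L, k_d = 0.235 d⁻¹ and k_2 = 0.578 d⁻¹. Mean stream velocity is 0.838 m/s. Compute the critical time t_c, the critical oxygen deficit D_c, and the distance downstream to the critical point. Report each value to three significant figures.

t_c ≈ 2.19 d; D_c ≈ 7.32 mg/L; x_c ≈ 158 km

At the critical point dD/dt = 0, so k_d L₀ e^(−k_d t) = k_2 D. Substituting D(t) from the Streeter–Phelps equation and solving for t gives
t_c = ln[(k_2/k_d)(1 − D₀(k_2−k_d)/(k_d L₀))] / (k_2−k_d).
Here k_2−k_d = 0.3430 d⁻¹ and 1 − D₀(k_2−k_d)/(k_d L₀) = 1 − 2.87×0.3430/(0.235×30.1) = 0.8608, so
t_c = ln(2.460 × 0.8608) / 0.3430 = 0.7501 / 0.3430 = 2.187 d.
L(t_c) = L₀ e^(−k_d t_c) = 30.1 × 0.5981 = 18.00 mg/L, and at the critical point k_2 D_c = k_d L, so D_c = (0.235/0.578) × 18.00 = 7.320 mg/L.
x_c = v t_c = 0.838 m/s × 2.187 d × 86400 s/d = 158300 m ≈ 158 km.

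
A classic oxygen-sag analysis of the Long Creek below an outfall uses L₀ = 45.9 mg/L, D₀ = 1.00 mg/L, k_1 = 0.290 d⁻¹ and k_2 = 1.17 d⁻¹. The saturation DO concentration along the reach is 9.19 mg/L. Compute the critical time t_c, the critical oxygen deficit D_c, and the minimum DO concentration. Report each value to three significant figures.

At the critical point dD/dt = 0, so k_1 L₀ e^(−k_1 t) = k_2 D. Substituting D(t) from the Streeter–Phelps equation and solving for t gives
t_c = ln[(k_2/k_1)(1 − D₀(k_2−k_1)/(k_1 L₀))] / (k_2−k_1).
Here k_2−k_1 = 0.8800 d⁻¹ and 1 − D₀(k_2−k_1)/(k_1 L₀) = 1 − 1.00×0.8800/(0.290×45.9) = 0.9339, so
t_c = ln(4.034 × 0.9339) / 0.8800 = 1.326 / 0.8800 = 1.507 d.
L(t_c) = L₀ e^(−k_1 t_c) = 45.9 × 0.6459 = 29.65 mg/L, and at the critical point k_2 D_c = k_1 L, so D_c = (0.290/1.17) × 29.65 = 7.348 mg/L.
Minimum DO = C_s − D_c = 9.19 − 7.348 = 1.842 mg/L.

t_c ≈ 1.51 d; D_c ≈ 7.35 mg/L; min DO ≈ 1.84 mg/L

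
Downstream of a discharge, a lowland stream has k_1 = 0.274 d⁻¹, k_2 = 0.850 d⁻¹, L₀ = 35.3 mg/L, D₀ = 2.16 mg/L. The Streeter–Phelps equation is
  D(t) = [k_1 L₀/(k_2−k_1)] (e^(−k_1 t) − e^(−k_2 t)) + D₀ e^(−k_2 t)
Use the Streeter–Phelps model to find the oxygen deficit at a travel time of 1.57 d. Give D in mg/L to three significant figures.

D ≈ 7.07 mg/L

k_1 L₀/(k_2−k_1) = 0.274×35.3/(0.850−0.274) = 9.672/0.5760 = 16.79 mg/L.
e^(−k_1 t) = e^(−0.274×1.570) = 0.6504; e^(−k_2 t) = e^(−0.850×1.570) = 0.2633.
D = 16.79 × (0.6504 − 0.2633) + 2.16 × 0.2633 = 6.500 + 0.5687 = 7.069 mg/L.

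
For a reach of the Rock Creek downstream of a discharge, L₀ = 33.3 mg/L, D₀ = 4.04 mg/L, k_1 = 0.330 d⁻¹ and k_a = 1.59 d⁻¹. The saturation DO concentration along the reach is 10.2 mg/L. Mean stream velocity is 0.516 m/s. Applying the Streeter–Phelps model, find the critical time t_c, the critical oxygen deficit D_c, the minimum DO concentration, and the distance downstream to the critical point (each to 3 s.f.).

t_c ≈ 0.754 d; D_c ≈ 5.39 mg/L; min DO ≈ 4.81 mg/L; x_c ≈ 33.6 km

At the critical point dD/dt = 0, so k_1 L₀ e^(−k_1 t) = k_a D. Substituting D(t) from the Streeter–Phelps equation and solving for t gives
t_c = ln[(k_a/k_1)(1 − D₀(k_a−k_1)/(k_1 L₀))] / (k_a−k_1).
Here k_a−k_1 = 1.260 d⁻¹ and 1 − D₀(k_a−k_1)/(k_1 L₀) = 1 − 4.04×1.260/(0.330×33.3) = 0.5368, so
t_c = ln(4.818 × 0.5368) / 1.260 = 0.9502 / 1.260 = 0.7541 d.
L(t_c) = L₀ e^(−k_1 t_c) = 33.3 × 0.7797 = 25.96 mg/L, and at the critical point k_a D_c = k_1 L, so D_c = (0.330/1.59) × 25.96 = 5.389 mg/L.
Minimum DO = C_s − D_c = 10.2 − 5.389 = 4.811 mg/L.
x_c = v t_c = 0.516 m/s × 0.7541 d × 86400 s/d = 33620 m ≈ 33.6 km.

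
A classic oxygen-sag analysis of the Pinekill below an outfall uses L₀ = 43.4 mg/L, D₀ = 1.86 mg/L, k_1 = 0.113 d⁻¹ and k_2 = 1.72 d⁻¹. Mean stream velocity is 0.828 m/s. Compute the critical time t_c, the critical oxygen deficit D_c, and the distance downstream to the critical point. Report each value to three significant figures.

t_c ≈ 1.11 d; D_c ≈ 2.52 mg/L; x_c ≈ 79.3 km

With k_2/k_1 = 15.22 and 1 − D₀(k_2−k_1)/(k_1 L₀) = 0.3905,
t_c = ln(15.22 × 0.3905) / (1.72 − 0.113) = ln(5.944) / 1.607 = 1.782/1.607 = 1.109 d.
D_c = (k_1/k_2) L₀ e^(−k_1 t_c) = (0.113/1.72) × 43.4 × e^(−0.113×1.109) = 0.06570 × 43.4 × 0.8822 = 2.515 mg/L.
x_c = v t_c = 0.828 m/s × 1.109 d × 86400 s/d = 79350 m ≈ 79.3 km.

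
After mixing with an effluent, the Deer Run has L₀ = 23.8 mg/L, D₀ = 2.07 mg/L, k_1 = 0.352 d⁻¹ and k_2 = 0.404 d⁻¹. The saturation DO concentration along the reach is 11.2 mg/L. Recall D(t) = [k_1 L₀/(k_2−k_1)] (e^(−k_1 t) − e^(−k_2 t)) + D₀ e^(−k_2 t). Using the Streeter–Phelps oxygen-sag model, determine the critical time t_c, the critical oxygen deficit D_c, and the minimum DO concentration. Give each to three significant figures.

With k_2/k_1 = 1.148 and 1 − D₀(k_2−k_1)/(k_1 L₀) = 0.9872,
t_c = ln(1.148 × 0.9872) / (0.404 − 0.352) = ln(1.133) / 0.05200 = 0.1249/0.05200 = 2.401 d.
D_c = (k_1/k_2) L₀ e^(−k_1 t_c) = (0.352/0.404) × 23.8 × e^(−0.352×2.401) = 0.8713 × 23.8 × 0.4295 = 8.906 mg/L.
Minimum DO = C_s − D_c = 11.2 − 8.906 = 2.294 mg/L.

t_c ≈ 2.40 d; D_c ≈ 8.91 mg/L; min DO ≈ 2.29 mg/L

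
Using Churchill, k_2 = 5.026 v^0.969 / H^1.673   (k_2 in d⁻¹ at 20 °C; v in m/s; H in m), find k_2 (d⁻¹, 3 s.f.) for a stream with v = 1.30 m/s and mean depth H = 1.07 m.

k_2 = 5.026 × 1.30^0.969 / 1.07^1.673 = 5.026 × 1.289 / 1.120 = 5.787 d⁻¹.

k_2 ≈ 5.79 d⁻¹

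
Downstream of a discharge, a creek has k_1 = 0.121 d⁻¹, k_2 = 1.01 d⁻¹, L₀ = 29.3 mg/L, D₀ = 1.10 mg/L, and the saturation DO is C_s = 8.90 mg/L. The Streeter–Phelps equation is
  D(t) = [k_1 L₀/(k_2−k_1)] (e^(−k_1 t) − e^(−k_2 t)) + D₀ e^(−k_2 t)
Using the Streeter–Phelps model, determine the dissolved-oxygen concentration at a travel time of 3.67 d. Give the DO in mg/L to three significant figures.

k_1 L₀/(k_2−k_1) = 0.121×29.3/(1.01−0.121) = 3.545/0.8890 = 3.988 mg/L.
e^(−k_1 t) = e^(−0.121×3.670) = 0.6414; e^(−k_2 t) = e^(−1.01×3.670) = 0.02456.
D = 3.988 × (0.6414 − 0.02456) + 1.10 × 0.02456 = 2.460 + 0.02701 = 2.487 mg/L.
DO = C_s − D = 8.90 − 2.487 = 6.413 mg/L.

DO ≈ 6.41 mg/L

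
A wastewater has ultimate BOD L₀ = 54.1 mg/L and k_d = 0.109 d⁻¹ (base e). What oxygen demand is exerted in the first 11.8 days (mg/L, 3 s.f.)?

y ≈ 39.2 mg/L

y_t = L₀(1 − e^(−k_d t)) = 54.1 × (1 − e^(−0.109×11.8))
= 54.1 × (1 − 0.2763) = 54.1 × 0.7237 = 39.15 mg/L.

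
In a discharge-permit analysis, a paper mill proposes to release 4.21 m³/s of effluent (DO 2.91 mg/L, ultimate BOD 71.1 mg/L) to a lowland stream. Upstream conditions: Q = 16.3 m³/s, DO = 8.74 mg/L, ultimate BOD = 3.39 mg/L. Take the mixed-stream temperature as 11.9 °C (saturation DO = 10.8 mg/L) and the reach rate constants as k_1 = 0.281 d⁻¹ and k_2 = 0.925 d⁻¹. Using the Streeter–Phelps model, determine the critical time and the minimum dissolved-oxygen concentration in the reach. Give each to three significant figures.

Mixed DO = (16.3×8.74 + 4.21×2.91)/(16.3+4.21) = 154.7/20.51 = 7.543 mg/L.
Mixed L₀ = (16.3×3.39 + 4.21×71.1)/(20.51) = 354.6/20.51 = 17.29 mg/L.
Initial deficit D₀ = C_s − DO₀ = 10.8 − 7.543 = 3.257 mg/L.
t_c = (1/0.6440) ln[(0.925/0.281)(1 − 3.257×0.6440/(0.281×17.29))] = 1.553 × ln(1.871) = 0.9725 d.
D_c = (0.281/0.925) × 17.29 × e^(−0.281×0.9725) = 0.3038 × 17.29 × 0.7609 = 3.996 mg/L.
Minimum DO = 10.8 − 3.996 = 6.804 mg/L.

t_c ≈ 0.973 d; minimum DO ≈ 6.80 mg/L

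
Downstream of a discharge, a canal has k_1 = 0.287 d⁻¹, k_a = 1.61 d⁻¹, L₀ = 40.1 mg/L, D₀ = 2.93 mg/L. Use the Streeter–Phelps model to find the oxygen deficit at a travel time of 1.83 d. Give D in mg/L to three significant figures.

D ≈ 4.84 mg/L

k_1 L₀/(k_a−k_1) = 0.287×40.1/(1.61−0.287) = 11.51/1.323 = 8.699 mg/L.
e^(−k_1 t) = e^(−0.287×1.830) = 0.5914; e^(−k_a t) = e^(−1.61×1.830) = 0.05253.
D = 8.699 × (0.5914 − 0.05253) + 2.93 × 0.05253 = 4.688 + 0.1539 = 4.842 mg/L.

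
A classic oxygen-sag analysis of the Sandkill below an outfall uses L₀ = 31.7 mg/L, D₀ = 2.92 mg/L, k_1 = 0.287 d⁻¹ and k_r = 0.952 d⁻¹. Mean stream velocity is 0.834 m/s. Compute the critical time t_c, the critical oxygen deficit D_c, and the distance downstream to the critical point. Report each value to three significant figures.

t_c ≈ 1.44 d; D_c ≈ 6.32 mg/L; x_c ≈ 104 km

t_c = [1/(k_r−k_1)] ln[(k_r/k_1)(1 − D₀(k_r−k_1)/(k_1 L₀))]
= [1/(0.952−0.287)] ln[(0.952/0.287)(1 − 2.92×0.6650/(0.287×31.7))]
= (1/0.6650) ln[3.317 × 0.7866] = 1.504 × ln(2.609) = 1.504 × 0.9590 = 1.442 d.
D_c = (k_1/k_r) L₀ e^(−k_1 t_c) = (0.287/0.952) × 31.7 × e^(−0.287×1.442) = 0.3015 × 31.7 × 0.6611 = 6.318 mg/L.
x_c = v t_c = 0.834 m/s × 1.442 d × 86400 s/d = 103900 m ≈ 104 km.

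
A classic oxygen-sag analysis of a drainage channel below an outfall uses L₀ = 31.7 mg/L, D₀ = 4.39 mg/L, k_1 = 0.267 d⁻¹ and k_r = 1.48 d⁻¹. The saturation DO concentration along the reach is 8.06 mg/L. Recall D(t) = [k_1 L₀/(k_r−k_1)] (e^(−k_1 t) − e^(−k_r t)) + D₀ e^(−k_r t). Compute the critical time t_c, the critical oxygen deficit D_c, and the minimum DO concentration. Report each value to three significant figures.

t_c ≈ 0.594 d; D_c ≈ 4.88 mg/L; min DO ≈ 3.18 mg/L

With k_r/k_1 = 5.543 and 1 − D₀(k_r−k_1)/(k_1 L₀) = 0.3708,
t_c = ln(5.543 × 0.3708) / (1.48 − 0.267) = ln(2.056) / 1.213 = 0.7206/1.213 = 0.5941 d.
D_c = (k_1/k_r) L₀ e^(−k_1 t_c) = (0.267/1.48) × 31.7 × e^(−0.267×0.5941) = 0.1804 × 31.7 × 0.8533 = 4.880 mg/L.
Minimum DO = C_s − D_c = 8.06 − 4.880 = 3.180 mg/L.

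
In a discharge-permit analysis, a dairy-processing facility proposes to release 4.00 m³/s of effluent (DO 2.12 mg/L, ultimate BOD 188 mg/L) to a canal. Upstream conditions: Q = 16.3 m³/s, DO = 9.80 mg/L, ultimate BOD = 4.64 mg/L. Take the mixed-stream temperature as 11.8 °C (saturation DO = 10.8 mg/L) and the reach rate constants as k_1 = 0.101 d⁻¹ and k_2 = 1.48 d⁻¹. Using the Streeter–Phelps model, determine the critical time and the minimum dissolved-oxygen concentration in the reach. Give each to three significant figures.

Mixed DO = (16.3×9.80 + 4.00×2.12)/(16.3+4.00) = 168.2/20.30 = 8.287 mg/L.
Mixed L₀ = (16.3×4.64 + 4.00×188)/(20.30) = 827.6/20.30 = 40.77 mg/L.
Initial deficit D₀ = C_s − DO₀ = 10.8 − 8.287 = 2.513 mg/L.
t_c = (1/1.379) ln[(1.48/0.101)(1 − 2.513×1.379/(0.101×40.77))] = 0.7252 × ln(2.320) = 0.6103 d.
D_c = (0.101/1.48) × 40.77 × e^(−0.101×0.6103) = 0.06824 × 40.77 × 0.9402 = 2.616 mg/L.
Minimum DO = 10.8 − 2.616 = 8.184 mg/L.

t_c ≈ 0.610 d; minimum DO ≈ 8.18 mg/L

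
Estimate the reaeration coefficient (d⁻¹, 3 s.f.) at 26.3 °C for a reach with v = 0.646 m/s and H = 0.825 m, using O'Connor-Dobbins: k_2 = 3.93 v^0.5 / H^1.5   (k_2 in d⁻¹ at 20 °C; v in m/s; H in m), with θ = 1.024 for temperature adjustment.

k_2 ≈ 4.89 d⁻¹

k_2(20) = 3.93 × 0.646^0.5 / 0.825^1.5 = 3.93 × 0.8037 / 0.7493 = 4.215 d⁻¹.
k_2(26.3) = 4.215 × 1.024^(26.3−20) = 4.215 × 1.161 = 4.895 d⁻¹.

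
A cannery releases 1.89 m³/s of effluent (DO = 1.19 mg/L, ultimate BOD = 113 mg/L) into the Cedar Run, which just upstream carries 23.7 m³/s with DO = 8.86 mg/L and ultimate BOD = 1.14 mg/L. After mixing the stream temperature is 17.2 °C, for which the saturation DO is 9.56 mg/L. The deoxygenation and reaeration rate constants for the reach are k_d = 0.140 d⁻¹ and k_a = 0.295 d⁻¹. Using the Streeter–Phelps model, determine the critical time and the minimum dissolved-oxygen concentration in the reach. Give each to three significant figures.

t_c ≈ 3.77 d; minimum DO ≈ 6.93 mg/L

Mixed DO = (23.7×8.86 + 1.89×1.19)/(23.7+1.89) = 212.2/25.59 = 8.294 mg/L.
Mixed L₀ = (23.7×1.14 + 1.89×113)/(25.59) = 240.6/25.59 = 9.402 mg/L.
Initial deficit D₀ = C_s − DO₀ = 9.56 − 8.294 = 1.266 mg/L.
t_c = (1/0.1550) ln[(0.295/0.140)(1 − 1.266×0.1550/(0.140×9.402))] = 6.452 × ln(1.793) = 3.767 d.
D_c = (0.140/0.295) × 9.402 × e^(−0.140×3.767) = 0.4746 × 9.402 × 0.5902 = 2.633 mg/L.
Minimum DO = 9.56 − 2.633 = 6.927 mg/L.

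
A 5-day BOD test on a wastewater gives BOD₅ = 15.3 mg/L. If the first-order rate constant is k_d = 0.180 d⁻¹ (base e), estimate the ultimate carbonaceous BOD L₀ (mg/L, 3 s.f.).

L₀ ≈ 25.8 mg/L

BOD₅ = L₀(1 − e^(−5k_d)) ⇒ L₀ = BOD₅ / (1 − e^(−5×0.180))
= 15.3 / (1 − 0.4066) = 15.3 / 0.5934 = 25.78 mg/L.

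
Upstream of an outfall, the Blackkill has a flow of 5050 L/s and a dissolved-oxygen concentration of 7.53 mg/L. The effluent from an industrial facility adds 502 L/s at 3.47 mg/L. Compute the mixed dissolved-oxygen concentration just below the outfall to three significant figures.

Flow-weighted mixing: C = (Q_r C_r + Q_w C_w)/(Q_r + Q_w)
= (5050×7.53 + 502×3.47)/(5050 + 502) = 39770/5552 = 7.163 mg/L.

7.16 mg/L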